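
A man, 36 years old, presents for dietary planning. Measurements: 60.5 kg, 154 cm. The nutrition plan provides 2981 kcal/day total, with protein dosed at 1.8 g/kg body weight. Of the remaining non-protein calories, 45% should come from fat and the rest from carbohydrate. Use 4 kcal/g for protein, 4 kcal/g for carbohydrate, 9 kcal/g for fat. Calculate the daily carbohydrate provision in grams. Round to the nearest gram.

350 g/day

Protein = 1.8 × 60.5 = 108.9 g → 108.9 × 4 = 435.6 kcal.
Non-protein calories = 2981 − 435.6 = 2545.4 kcal.
Fat: 45% × 2545.4 = 1145.43 kcal; carbohydrate: 1399.97 kcal.
Carbohydrate: 1399.97 kcal ÷ 4 kcal/g = 349.9925 g.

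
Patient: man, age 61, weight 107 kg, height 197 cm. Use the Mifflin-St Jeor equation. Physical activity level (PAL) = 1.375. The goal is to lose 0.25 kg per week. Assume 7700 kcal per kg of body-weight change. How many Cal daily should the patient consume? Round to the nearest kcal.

2477 Cal daily

Mifflin-St Jeor (male): BMR = 10(107) + 6.25(197) − 5(61) + 5 = 1070 + 1231.25 − 305 + 5 = 2001.25 kcal/day.
TEE = 2001.25 × 1.375 = 2751.7188 kcal/day.
Required daily deficit = 0.25 × 7700 ÷ 7 = 275 kcal/day.
Target intake = 2751.7188 − 275 = 2476.7188 kcal/day.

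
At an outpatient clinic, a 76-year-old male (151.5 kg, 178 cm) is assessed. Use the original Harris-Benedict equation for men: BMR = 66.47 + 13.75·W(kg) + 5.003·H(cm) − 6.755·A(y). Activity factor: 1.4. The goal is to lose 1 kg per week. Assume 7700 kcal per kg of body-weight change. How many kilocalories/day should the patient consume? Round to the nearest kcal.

Harris-Benedict: BMR = 66.47 + 13.75(151.5) + 5.003(178) − 6.755(76) = 2526.749 kcal/day.
TEE = 2526.749 × 1.4 = 3537.4486 kcal/day.
Required daily deficit = 1 × 7700 ÷ 7 = 1100 kcal/day.
Target intake = 3537.4486 − 1100 = 2437.4486 kcal/day.

2437 kilocalories/day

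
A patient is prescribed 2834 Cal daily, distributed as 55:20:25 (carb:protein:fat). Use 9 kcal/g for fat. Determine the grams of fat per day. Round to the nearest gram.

79 g/day

Fat energy = 25% × 2834 = 708.5 kcal.
At 9 kcal/g: 708.5 ÷ 9 = 78.7222 g.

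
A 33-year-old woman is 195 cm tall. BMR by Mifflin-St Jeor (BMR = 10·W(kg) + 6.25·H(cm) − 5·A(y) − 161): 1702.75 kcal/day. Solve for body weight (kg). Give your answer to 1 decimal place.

81.0 kg

1702.75 = 10·W + 6.25(195) − 5(33) − 161
10·W = 1702.75 − 892.75 = 810, so W = 81 kg.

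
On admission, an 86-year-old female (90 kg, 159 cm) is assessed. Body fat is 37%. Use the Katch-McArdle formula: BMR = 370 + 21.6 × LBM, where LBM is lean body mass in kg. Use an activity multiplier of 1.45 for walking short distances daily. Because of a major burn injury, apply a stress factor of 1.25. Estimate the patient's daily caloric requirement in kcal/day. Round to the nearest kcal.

2890 kcal/day

LBM = 90 × (1 − 0.37) = 56.7 kg. Katch-McArdle: BMR = 370 + 21.6 × 56.7 = 1594.72 kcal/day.
TEE = BMR × activity factor = 1594.72 × 1.45 = 2312.344 kcal/day.
Apply stress factor: 2312.344 × 1.25 = 2890.43 kcal/day.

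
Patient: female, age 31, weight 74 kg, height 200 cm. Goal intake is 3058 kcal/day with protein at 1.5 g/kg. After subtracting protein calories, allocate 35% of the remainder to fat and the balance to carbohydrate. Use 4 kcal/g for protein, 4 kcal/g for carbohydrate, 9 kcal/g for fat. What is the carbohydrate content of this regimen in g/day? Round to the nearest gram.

Protein = 1.5 × 74 = 111 g → 111 × 4 = 444 kcal.
Non-protein calories = 3058 − 444 = 2614 kcal.
Fat: 35% × 2614 = 914.9 kcal; carbohydrate: 1699.1 kcal.
Carbohydrate: 1699.1 kcal ÷ 4 kcal/g = 424.775 g.

425 g/day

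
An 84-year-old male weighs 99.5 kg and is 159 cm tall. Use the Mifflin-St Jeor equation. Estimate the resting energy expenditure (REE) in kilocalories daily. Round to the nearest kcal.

1574 kilocalories daily

Mifflin-St Jeor (male): BMR = 10(99.5) + 6.25(159) − 5(84) + 5 = 995 + 993.75 − 420 + 5 = 1573.75 kcal/day.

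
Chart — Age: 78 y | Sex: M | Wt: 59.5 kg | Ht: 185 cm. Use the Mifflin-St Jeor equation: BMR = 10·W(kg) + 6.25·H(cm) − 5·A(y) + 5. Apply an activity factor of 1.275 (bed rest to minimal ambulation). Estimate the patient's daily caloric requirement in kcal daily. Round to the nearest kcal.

Mifflin-St Jeor (male): BMR = 10(59.5) + 6.25(185) − 5(78) + 5 = 595 + 1156.25 − 390 + 5 = 1366.25 kcal/day.
TEE = BMR × activity factor = 1366.25 × 1.275 = 1741.9688 kcal/day.

1742 kcal daily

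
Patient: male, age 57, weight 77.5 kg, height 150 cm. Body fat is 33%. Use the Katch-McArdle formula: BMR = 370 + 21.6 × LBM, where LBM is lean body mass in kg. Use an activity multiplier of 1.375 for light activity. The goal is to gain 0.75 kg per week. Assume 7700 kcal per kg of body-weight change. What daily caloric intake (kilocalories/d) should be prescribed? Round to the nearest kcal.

2876 kilocalories/d

LBM = 77.5 × (1 − 0.33) = 51.925 kg. Katch-McArdle: BMR = 370 + 21.6 × 51.925 = 1491.58 kcal/day.
TEE = 1491.58 × 1.375 = 2050.9225 kcal/day.
Required daily surplus = 0.75 × 7700 ÷ 7 = 825 kcal/day.
Target intake = 2050.9225 + 825 = 2875.9225 kcal/day.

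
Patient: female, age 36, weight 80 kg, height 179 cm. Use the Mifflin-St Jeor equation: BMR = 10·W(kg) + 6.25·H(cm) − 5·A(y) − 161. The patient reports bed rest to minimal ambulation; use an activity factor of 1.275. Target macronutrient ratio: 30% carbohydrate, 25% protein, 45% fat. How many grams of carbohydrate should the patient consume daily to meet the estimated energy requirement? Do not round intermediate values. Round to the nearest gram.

Mifflin-St Jeor (female): BMR = 10(80) + 6.25(179) − 5(36) − 161 = 800 + 1118.75 − 180 − 161 = 1577.75 kcal/day.
TEE = 1577.75 × 1.275 = 2011.6313 kcal/day.
Carbohydrate energy = 30% × 2011.6313 = 603.4894 kcal.
Carbohydrate = 603.4894 ÷ 4 kcal/g = 150.8723 g.

151 g/day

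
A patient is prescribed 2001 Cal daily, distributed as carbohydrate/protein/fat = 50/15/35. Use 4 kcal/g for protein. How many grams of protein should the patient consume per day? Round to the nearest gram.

Protein energy = 15% × 2001 = 300.15 kcal.
At 4 kcal/g: 300.15 ÷ 4 = 75.0375 g.

75 g/day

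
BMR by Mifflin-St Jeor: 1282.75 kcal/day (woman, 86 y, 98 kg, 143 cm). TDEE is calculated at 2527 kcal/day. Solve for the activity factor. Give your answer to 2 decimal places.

1.97

Activity factor = TEE ÷ BMR = 2527 ÷ 1282.75 = 1.97.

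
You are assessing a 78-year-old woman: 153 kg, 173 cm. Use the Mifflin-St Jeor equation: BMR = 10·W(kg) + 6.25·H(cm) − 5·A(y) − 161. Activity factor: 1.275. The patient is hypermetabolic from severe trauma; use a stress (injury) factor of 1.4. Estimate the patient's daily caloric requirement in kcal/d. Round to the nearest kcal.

Mifflin-St Jeor (female): BMR = 10(153) + 6.25(173) − 5(78) − 161 = 1530 + 1081.25 − 390 − 161 = 2060.25 kcal/day.
TEE = BMR × activity factor = 2060.25 × 1.275 = 2626.8188 kcal/day.
Apply stress factor: 2626.8188 × 1.4 = 3677.5463 kcal/day.

3678 kcal/d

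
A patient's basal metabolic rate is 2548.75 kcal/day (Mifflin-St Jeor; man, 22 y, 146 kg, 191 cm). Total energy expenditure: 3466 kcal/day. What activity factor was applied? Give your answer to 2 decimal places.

1.36

Activity factor = TEE ÷ BMR = 3466 ÷ 2548.75 = 1.36.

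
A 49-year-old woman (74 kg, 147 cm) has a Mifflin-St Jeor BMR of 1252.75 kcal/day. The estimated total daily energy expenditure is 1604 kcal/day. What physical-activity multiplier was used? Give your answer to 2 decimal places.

Activity factor = TEE ÷ BMR = 1604 ÷ 1252.75 = 1.28.

1.28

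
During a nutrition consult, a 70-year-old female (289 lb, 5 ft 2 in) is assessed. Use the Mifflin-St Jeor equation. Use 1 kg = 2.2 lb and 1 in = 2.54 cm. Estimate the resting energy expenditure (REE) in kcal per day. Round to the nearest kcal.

1787 kcal per day

Convert to metric: weight = 289 ÷ 2.2 = 131.3636 kg; height = (5×12 + 2) × 2.54 = 62 × 2.54 = 157.48 cm.
Mifflin-St Jeor (female): BMR = 10(131.3636) + 6.25(157.48) − 5(70) − 161 = 1313.6364 + 984.25 − 350 − 161 = 1786.8864 kcal/day.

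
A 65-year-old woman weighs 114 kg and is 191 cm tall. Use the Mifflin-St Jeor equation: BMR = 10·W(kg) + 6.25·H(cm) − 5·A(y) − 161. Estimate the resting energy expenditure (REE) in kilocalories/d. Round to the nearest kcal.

1848 kilocalories/d

Mifflin-St Jeor (female): BMR = 10(114) + 6.25(191) − 5(65) − 161 = 1140 + 1193.75 − 325 − 161 = 1847.75 kcal/day.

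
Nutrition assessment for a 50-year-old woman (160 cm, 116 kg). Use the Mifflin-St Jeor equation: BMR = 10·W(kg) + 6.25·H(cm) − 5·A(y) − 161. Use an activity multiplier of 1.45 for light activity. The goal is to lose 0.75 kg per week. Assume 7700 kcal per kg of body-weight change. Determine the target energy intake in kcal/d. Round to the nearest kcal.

Mifflin-St Jeor (female): BMR = 10(116) + 6.25(160) − 5(50) − 161 = 1160 + 1000 − 250 − 161 = 1749 kcal/day.
TEE = 1749 × 1.45 = 2536.05 kcal/day.
Required daily deficit = 0.75 × 7700 ÷ 7 = 825 kcal/day.
Target intake = 2536.05 − 825 = 1711.05 kcal/day.

1711 kcal/d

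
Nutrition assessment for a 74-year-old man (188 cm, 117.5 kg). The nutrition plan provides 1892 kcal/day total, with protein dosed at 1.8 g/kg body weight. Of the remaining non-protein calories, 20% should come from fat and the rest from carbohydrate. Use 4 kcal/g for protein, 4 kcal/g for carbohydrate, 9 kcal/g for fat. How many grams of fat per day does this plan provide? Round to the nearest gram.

Protein = 1.8 × 117.5 = 211.5 g → 211.5 × 4 = 846 kcal.
Non-protein calories = 1892 − 846 = 1046 kcal.
Fat: 20% × 1046 = 209.2 kcal; carbohydrate: 836.8 kcal.
Fat: 209.2 kcal ÷ 9 kcal/g = 23.2444 g.

23 g/day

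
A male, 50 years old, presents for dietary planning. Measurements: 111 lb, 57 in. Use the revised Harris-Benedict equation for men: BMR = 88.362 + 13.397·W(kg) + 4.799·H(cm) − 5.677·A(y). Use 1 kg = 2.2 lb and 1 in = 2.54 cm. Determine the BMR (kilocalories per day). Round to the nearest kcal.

1175 kilocalories per day

Convert to metric: weight = 111 ÷ 2.2 = 50.4545 kg; height = 57 × 2.54 = 144.78 cm.
Harris-Benedict: BMR = 88.362 + 13.397(50.4545) + 4.799(144.78) − 5.677(50) = 1175.2508 kcal/day.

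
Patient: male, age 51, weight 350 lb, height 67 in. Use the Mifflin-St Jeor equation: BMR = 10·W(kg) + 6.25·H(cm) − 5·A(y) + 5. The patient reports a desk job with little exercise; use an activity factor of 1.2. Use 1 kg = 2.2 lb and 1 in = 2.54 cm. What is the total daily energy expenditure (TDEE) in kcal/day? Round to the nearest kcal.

Convert to metric: weight = 350 ÷ 2.2 = 159.0909 kg; height = 67 × 2.54 = 170.18 cm.
Mifflin-St Jeor (male): BMR = 10(159.0909) + 6.25(170.18) − 5(51) + 5 = 1590.9091 + 1063.625 − 255 + 5 = 2404.5341 kcal/day.
TEE = BMR × activity factor = 2404.5341 × 1.2 = 2885.4409 kcal/day.

2885 kcal/day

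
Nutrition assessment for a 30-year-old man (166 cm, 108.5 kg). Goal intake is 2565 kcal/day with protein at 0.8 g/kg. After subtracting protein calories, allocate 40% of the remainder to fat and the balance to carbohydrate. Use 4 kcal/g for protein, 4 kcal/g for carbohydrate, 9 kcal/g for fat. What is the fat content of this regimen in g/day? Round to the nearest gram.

99 g/day

Protein = 0.8 × 108.5 = 86.8 g → 86.8 × 4 = 347.2 kcal.
Non-protein calories = 2565 − 347.2 = 2217.8 kcal.
Fat: 40% × 2217.8 = 887.12 kcal; carbohydrate: 1330.68 kcal.
Fat: 887.12 kcal ÷ 9 kcal/g = 98.5689 g.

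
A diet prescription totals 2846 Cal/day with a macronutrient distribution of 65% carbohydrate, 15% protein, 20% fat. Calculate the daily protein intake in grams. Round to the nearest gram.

107 g/day

Protein energy = 15% × 2846 = 426.9 kcal.
At 4 kcal/g: 426.9 ÷ 4 = 106.725 g.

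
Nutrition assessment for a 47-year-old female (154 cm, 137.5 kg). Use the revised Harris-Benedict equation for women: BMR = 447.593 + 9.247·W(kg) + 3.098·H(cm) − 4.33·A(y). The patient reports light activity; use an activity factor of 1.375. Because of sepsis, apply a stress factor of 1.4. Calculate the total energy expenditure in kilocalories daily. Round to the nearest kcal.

Harris-Benedict: BMR = 447.593 + 9.247(137.5) + 3.098(154) − 4.33(47) = 1992.6375 kcal/day.
TEE = BMR × activity factor = 1992.6375 × 1.375 = 2739.8766 kcal/day.
Apply stress factor: 2739.8766 × 1.4 = 3835.8272 kcal/day.

3836 kilocalories daily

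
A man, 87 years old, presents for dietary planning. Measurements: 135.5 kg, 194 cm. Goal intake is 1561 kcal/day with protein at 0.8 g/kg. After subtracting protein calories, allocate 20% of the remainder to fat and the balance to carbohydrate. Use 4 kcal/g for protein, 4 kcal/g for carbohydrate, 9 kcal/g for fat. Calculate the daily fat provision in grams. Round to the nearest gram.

25 g/day

Protein = 0.8 × 135.5 = 108.4 g → 108.4 × 4 = 433.6 kcal.
Non-protein calories = 1561 − 433.6 = 1127.4 kcal.
Fat: 20% × 1127.4 = 225.48 kcal; carbohydrate: 901.92 kcal.
Fat: 225.48 kcal ÷ 9 kcal/g = 25.0533 g.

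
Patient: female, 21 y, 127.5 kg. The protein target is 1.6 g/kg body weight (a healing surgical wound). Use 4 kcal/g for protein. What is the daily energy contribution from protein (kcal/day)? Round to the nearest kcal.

Protein = 1.6 g/kg × 127.5 kg = 204 g/day.
Protein energy = 204 g × 4 kcal/g = 816 kcal/day.

816 kcal/day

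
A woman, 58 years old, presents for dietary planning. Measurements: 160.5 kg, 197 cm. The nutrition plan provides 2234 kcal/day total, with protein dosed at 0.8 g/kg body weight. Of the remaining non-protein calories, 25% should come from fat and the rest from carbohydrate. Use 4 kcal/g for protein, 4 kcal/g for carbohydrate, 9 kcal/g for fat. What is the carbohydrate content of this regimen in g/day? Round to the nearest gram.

323 g/day

Protein = 0.8 × 160.5 = 128.4 g → 128.4 × 4 = 513.6 kcal.
Non-protein calories = 2234 − 513.6 = 1720.4 kcal.
Fat: 25% × 1720.4 = 430.1 kcal; carbohydrate: 1290.3 kcal.
Carbohydrate: 1290.3 kcal ÷ 4 kcal/g = 322.575 g.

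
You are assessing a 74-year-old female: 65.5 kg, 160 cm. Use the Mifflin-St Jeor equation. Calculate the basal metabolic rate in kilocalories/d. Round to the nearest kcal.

1124 kilocalories/d

Mifflin-St Jeor (female): BMR = 10(65.5) + 6.25(160) − 5(74) − 161 = 655 + 1000 − 370 − 161 = 1124 kcal/day.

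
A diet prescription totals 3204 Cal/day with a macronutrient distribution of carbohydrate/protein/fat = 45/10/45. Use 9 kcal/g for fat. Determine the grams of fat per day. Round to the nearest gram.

160 g/day

Fat energy = 45% × 3204 = 1441.8 kcal.
At 9 kcal/g: 1441.8 ÷ 9 = 160.2 g.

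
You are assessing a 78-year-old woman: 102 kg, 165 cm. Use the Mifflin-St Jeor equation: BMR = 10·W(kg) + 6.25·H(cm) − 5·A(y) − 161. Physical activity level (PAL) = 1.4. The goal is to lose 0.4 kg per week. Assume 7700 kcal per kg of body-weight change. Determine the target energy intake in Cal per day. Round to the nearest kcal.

Mifflin-St Jeor (female): BMR = 10(102) + 6.25(165) − 5(78) − 161 = 1020 + 1031.25 − 390 − 161 = 1500.25 kcal/day.
TEE = 1500.25 × 1.4 = 2100.35 kcal/day.
Required daily deficit = 0.4 × 7700 ÷ 7 = 440 kcal/day.
Target intake = 2100.35 − 440 = 1660.35 kcal/day.

1660 Cal per day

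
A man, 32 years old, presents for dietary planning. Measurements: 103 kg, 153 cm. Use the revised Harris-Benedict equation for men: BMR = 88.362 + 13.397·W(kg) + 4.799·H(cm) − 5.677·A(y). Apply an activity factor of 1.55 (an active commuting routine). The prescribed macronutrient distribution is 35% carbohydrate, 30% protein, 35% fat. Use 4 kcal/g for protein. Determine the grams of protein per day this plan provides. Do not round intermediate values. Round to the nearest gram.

235 g/day

Harris-Benedict: BMR = 88.362 + 13.397(103) + 4.799(153) − 5.677(32) = 2020.836 kcal/day.
TEE = 2020.836 × 1.55 = 3132.2958 kcal/day.
Protein energy = 30% × 3132.2958 = 939.6887 kcal.
Protein = 939.6887 ÷ 4 kcal/g = 234.9222 g.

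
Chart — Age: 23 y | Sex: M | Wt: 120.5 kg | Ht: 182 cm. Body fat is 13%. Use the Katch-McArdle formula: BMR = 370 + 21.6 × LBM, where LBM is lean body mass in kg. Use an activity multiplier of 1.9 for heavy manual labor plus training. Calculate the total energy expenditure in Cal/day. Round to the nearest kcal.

LBM = 120.5 × (1 − 0.13) = 104.835 kg. Katch-McArdle: BMR = 370 + 21.6 × 104.835 = 2634.436 kcal/day.
TEE = BMR × activity factor = 2634.436 × 1.9 = 5005.4284 kcal/day.

5005 Cal/day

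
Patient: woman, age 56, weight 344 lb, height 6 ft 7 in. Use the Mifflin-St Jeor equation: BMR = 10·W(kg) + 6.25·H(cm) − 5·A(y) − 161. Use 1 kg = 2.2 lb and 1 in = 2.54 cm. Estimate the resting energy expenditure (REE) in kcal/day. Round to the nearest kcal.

Convert to metric: weight = 344 ÷ 2.2 = 156.3636 kg; height = (6×12 + 7) × 2.54 = 79 × 2.54 = 200.66 cm.
Mifflin-St Jeor (female): BMR = 10(156.3636) + 6.25(200.66) − 5(56) − 161 = 1563.6364 + 1254.125 − 280 − 161 = 2376.7614 kcal/day.

2377 kcal/day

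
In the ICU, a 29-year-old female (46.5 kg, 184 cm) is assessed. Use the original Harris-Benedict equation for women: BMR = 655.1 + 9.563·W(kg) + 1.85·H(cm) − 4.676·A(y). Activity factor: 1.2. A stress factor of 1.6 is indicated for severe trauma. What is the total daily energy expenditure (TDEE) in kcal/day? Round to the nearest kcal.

2505 kcal/day

Harris-Benedict: BMR = 655.1 + 9.563(46.5) + 1.85(184) − 4.676(29) = 1304.5755 kcal/day.
TEE = BMR × activity factor = 1304.5755 × 1.2 = 1565.4906 kcal/day.
Apply stress factor: 1565.4906 × 1.6 = 2504.785 kcal/day.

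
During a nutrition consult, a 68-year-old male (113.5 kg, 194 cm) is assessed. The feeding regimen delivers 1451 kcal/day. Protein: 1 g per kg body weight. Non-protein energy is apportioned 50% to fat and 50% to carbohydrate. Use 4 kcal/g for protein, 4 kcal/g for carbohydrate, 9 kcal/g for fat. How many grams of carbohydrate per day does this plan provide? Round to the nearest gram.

125 g/day

Protein = 1 × 113.5 = 113.5 g → 113.5 × 4 = 454 kcal.
Non-protein calories = 1451 − 454 = 997 kcal.
Fat: 50% × 997 = 498.5 kcal; carbohydrate: 498.5 kcal.
Carbohydrate: 498.5 kcal ÷ 4 kcal/g = 124.625 g.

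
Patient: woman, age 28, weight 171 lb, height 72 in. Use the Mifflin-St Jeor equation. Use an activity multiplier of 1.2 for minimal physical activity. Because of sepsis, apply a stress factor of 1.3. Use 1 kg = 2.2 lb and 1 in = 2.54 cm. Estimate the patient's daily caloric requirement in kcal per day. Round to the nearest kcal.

2526 kcal per day

Convert to metric: weight = 171 ÷ 2.2 = 77.7273 kg; height = 72 × 2.54 = 182.88 cm.
Mifflin-St Jeor (female): BMR = 10(77.7273) + 6.25(182.88) − 5(28) − 161 = 777.2727 + 1143 − 140 − 161 = 1619.2727 kcal/day.
TEE = BMR × activity factor = 1619.2727 × 1.2 = 1943.1273 kcal/day.
Apply stress factor: 1943.1273 × 1.3 = 2526.0655 kcal/day.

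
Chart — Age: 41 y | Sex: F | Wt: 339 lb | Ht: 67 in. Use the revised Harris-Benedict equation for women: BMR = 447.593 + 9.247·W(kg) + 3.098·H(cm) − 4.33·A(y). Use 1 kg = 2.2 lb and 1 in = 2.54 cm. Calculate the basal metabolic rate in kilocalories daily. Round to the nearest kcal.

Convert to metric: weight = 339 ÷ 2.2 = 154.0909 kg; height = 67 × 2.54 = 170.18 cm.
Harris-Benedict: BMR = 447.593 + 9.247(154.0909) + 3.098(170.18) − 4.33(41) = 2222.1593 kcal/day.

2222 kilocalories daily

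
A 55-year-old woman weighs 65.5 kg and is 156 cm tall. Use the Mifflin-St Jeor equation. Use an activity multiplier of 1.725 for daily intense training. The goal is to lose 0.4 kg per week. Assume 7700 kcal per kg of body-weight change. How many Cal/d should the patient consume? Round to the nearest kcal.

1620 Cal/d

Mifflin-St Jeor (female): BMR = 10(65.5) + 6.25(156) − 5(55) − 161 = 655 + 975 − 275 − 161 = 1194 kcal/day.
TEE = 1194 × 1.725 = 2059.65 kcal/day.
Required daily deficit = 0.4 × 7700 ÷ 7 = 440 kcal/day.
Target intake = 2059.65 − 440 = 1619.65 kcal/day.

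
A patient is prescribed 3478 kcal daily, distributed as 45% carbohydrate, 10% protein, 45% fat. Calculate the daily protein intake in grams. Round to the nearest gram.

Protein energy = 10% × 3478 = 347.8 kcal.
At 4 kcal/g: 347.8 ÷ 4 = 86.95 g.

87 g/day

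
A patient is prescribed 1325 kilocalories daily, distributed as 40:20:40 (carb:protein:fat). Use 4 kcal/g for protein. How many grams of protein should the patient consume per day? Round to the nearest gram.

66 g/day

Protein energy = 20% × 1325 = 265 kcal.
At 4 kcal/g: 265 ÷ 4 = 66.25 g.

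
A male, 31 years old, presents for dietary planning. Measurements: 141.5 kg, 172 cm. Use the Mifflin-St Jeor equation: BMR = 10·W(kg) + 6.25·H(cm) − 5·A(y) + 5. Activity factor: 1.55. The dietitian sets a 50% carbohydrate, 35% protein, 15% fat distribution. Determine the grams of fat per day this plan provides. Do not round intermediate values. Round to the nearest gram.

60 g/day

Mifflin-St Jeor (male): BMR = 10(141.5) + 6.25(172) − 5(31) + 5 = 1415 + 1075 − 155 + 5 = 2340 kcal/day.
TEE = 2340 × 1.55 = 3627 kcal/day.
Fat energy = 15% × 3627 = 544.05 kcal.
Fat = 544.05 ÷ 9 kcal/g = 60.45 g.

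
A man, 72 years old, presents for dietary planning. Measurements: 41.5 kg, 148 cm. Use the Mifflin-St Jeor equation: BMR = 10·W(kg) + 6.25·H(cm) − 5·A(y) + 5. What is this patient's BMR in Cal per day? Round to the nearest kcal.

Mifflin-St Jeor (male): BMR = 10(41.5) + 6.25(148) − 5(72) + 5 = 415 + 925 − 360 + 5 = 985 kcal/day.

985 Cal per day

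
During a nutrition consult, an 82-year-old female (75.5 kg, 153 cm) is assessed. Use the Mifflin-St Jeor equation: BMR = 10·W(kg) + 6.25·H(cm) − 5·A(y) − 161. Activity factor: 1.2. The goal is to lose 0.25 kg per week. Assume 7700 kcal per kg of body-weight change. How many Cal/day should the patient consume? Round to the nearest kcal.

Mifflin-St Jeor (female): BMR = 10(75.5) + 6.25(153) − 5(82) − 161 = 755 + 956.25 − 410 − 161 = 1140.25 kcal/day.
TEE = 1140.25 × 1.2 = 1368.3 kcal/day.
Required daily deficit = 0.25 × 7700 ÷ 7 = 275 kcal/day.
Target intake = 1368.3 − 275 = 1093.3 kcal/day.

1093 Cal/day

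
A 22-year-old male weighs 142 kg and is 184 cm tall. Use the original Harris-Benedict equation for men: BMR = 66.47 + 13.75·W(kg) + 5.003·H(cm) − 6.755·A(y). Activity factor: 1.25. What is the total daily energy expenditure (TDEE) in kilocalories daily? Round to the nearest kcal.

Harris-Benedict: BMR = 66.47 + 13.75(142) + 5.003(184) − 6.755(22) = 2790.912 kcal/day.
TEE = BMR × activity factor = 2790.912 × 1.25 = 3488.64 kcal/day.

3489 kilocalories daily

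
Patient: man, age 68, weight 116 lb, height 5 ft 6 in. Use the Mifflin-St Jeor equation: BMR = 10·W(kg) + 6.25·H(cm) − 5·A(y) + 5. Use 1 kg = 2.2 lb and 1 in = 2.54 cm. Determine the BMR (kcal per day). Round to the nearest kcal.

1240 kcal per day

Convert to metric: weight = 116 ÷ 2.2 = 52.7273 kg; height = (5×12 + 6) × 2.54 = 66 × 2.54 = 167.64 cm.
Mifflin-St Jeor (male): BMR = 10(52.7273) + 6.25(167.64) − 5(68) + 5 = 527.2727 + 1047.75 − 340 + 5 = 1240.0227 kcal/day.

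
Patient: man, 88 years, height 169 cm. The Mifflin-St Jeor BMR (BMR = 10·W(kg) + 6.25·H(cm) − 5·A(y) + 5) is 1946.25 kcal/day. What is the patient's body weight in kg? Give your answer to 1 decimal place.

1946.25 = 10·W + 6.25(169) − 5(88) + 5
10·W = 1946.25 − 621.25 = 1325, so W = 132.5 kg.

132.5 kg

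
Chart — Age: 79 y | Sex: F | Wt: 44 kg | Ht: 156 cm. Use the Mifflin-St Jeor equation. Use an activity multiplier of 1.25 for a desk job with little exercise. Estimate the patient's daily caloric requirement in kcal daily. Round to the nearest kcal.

1074 kcal daily

Mifflin-St Jeor (female): BMR = 10(44) + 6.25(156) − 5(79) − 161 = 440 + 975 − 395 − 161 = 859 kcal/day.
TEE = BMR × activity factor = 859 × 1.25 = 1073.75 kcal/day.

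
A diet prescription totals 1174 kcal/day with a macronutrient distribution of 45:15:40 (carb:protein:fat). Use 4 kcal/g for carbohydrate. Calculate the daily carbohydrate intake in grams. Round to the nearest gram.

132 g/day

Carbohydrate energy = 45% × 1174 = 528.3 kcal.
At 4 kcal/g: 528.3 ÷ 4 = 132.075 g.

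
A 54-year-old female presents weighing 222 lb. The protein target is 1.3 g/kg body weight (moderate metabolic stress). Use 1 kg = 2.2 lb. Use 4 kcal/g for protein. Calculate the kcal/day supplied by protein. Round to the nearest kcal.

Weight in kg = 222 ÷ 2.2 = 100.9091 kg.
Protein = 1.3 g/kg × 100.9091 kg = 131.1818 g/day.
Protein energy = 131.1818 g × 4 kcal/g = 524.7273 kcal/day.

525 kcal/day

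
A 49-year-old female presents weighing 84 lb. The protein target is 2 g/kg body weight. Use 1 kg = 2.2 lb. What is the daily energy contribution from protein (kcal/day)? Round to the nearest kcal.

305 kcal/day

Weight in kg = 84 ÷ 2.2 = 38.1818 kg.
Protein = 2 g/kg × 38.1818 kg = 76.3636 g/day.
Protein energy = 76.3636 g × 4 kcal/g = 305.4545 kcal/day.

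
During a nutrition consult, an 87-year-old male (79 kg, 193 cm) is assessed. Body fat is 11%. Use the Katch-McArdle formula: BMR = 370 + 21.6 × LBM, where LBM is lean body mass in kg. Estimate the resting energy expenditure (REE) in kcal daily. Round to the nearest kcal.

1889 kcal daily

LBM = 79 × (1 − 0.11) = 70.31 kg. Katch-McArdle: BMR = 370 + 21.6 × 70.31 = 1888.696 kcal/day.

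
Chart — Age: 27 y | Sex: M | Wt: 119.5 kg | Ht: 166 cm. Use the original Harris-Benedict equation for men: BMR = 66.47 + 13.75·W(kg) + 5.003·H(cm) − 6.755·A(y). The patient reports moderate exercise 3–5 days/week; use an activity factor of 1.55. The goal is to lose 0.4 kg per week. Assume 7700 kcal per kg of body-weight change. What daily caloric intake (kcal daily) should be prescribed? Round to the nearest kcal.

3214 kcal daily

Harris-Benedict: BMR = 66.47 + 13.75(119.5) + 5.003(166) − 6.755(27) = 2357.708 kcal/day.
TEE = 2357.708 × 1.55 = 3654.4474 kcal/day.
Required daily deficit = 0.4 × 7700 ÷ 7 = 440 kcal/day.
Target intake = 3654.4474 − 440 = 3214.4474 kcal/day.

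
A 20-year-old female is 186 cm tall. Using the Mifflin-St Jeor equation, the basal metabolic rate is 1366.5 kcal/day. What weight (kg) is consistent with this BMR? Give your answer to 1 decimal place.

46.5 kg

1366.5 = 10·W + 6.25(186) − 5(20) − 161
10·W = 1366.5 − 901.5 = 465, so W = 46.5 kg.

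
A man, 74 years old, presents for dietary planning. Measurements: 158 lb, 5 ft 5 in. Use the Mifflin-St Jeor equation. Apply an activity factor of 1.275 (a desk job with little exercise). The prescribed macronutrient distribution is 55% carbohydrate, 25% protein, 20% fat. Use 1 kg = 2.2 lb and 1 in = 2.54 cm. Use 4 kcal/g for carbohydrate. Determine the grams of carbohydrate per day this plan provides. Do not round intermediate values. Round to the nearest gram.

Convert to metric: weight = 158 ÷ 2.2 = 71.8182 kg; height = (5×12 + 5) × 2.54 = 65 × 2.54 = 165.1 cm.
Mifflin-St Jeor (male): BMR = 10(71.8182) + 6.25(165.1) − 5(74) + 5 = 718.1818 + 1031.875 − 370 + 5 = 1385.0568 kcal/day.
TEE = 1385.0568 × 1.275 = 1765.9474 kcal/day.
Carbohydrate energy = 55% × 1765.9474 = 971.2711 kcal.
Carbohydrate = 971.2711 ÷ 4 kcal/g = 242.8178 g.

243 g/day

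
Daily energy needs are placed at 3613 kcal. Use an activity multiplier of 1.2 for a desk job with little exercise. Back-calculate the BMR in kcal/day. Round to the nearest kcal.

BMR = TEE ÷ activity factor = 3613 ÷ 1.2 = 3010.8333 kcal/day.

3011 kcal/day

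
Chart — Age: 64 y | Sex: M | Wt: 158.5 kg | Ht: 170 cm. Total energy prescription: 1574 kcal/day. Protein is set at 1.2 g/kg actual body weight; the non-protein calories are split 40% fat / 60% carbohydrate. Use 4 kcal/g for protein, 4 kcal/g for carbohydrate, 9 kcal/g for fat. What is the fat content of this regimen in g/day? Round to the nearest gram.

Protein = 1.2 × 158.5 = 190.2 g → 190.2 × 4 = 760.8 kcal.
Non-protein calories = 1574 − 760.8 = 813.2 kcal.
Fat: 40% × 813.2 = 325.28 kcal; carbohydrate: 487.92 kcal.
Fat: 325.28 kcal ÷ 9 kcal/g = 36.1422 g.

36 g/day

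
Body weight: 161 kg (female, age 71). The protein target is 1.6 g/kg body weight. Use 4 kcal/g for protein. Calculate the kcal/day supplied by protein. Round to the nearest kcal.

Protein = 1.6 g/kg × 161 kg = 257.6 g/day.
Protein energy = 257.6 g × 4 kcal/g = 1030.4 kcal/day.

1030 kcal/day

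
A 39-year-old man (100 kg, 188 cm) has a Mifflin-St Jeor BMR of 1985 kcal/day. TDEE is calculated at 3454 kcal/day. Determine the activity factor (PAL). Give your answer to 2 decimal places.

Activity factor = TEE ÷ BMR = 3454 ÷ 1985 = 1.74.

1.74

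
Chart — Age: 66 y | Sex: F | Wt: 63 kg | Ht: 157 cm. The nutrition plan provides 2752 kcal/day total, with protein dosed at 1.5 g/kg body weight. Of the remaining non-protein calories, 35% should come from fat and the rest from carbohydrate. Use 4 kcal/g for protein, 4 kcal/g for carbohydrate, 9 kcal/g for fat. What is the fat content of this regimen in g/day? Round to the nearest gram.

Protein = 1.5 × 63 = 94.5 g → 94.5 × 4 = 378 kcal.
Non-protein calories = 2752 − 378 = 2374 kcal.
Fat: 35% × 2374 = 830.9 kcal; carbohydrate: 1543.1 kcal.
Fat: 830.9 kcal ÷ 9 kcal/g = 92.3222 g.

92 g/day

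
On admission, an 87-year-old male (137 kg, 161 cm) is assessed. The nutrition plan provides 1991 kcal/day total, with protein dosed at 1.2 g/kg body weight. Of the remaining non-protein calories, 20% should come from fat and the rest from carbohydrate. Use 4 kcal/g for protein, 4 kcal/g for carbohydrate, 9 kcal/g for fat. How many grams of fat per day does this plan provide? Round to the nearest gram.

Protein = 1.2 × 137 = 164.4 g → 164.4 × 4 = 657.6 kcal.
Non-protein calories = 1991 − 657.6 = 1333.4 kcal.
Fat: 20% × 1333.4 = 266.68 kcal; carbohydrate: 1066.72 kcal.
Fat: 266.68 kcal ÷ 9 kcal/g = 29.6311 g.

30 g/day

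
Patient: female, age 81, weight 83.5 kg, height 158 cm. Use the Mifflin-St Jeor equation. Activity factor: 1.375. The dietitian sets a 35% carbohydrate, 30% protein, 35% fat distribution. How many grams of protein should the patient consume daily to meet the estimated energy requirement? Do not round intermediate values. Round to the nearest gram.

Mifflin-St Jeor (female): BMR = 10(83.5) + 6.25(158) − 5(81) − 161 = 835 + 987.5 − 405 − 161 = 1256.5 kcal/day.
TEE = 1256.5 × 1.375 = 1727.6875 kcal/day.
Protein energy = 30% × 1727.6875 = 518.3063 kcal.
Protein = 518.3063 ÷ 4 kcal/g = 129.5766 g.

130 g/day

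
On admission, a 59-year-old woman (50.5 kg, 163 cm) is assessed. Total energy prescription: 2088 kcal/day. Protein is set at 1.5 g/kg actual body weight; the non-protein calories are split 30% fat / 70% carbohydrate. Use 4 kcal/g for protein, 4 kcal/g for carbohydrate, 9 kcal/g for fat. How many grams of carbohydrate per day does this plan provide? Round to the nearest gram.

Protein = 1.5 × 50.5 = 75.75 g → 75.75 × 4 = 303 kcal.
Non-protein calories = 2088 − 303 = 1785 kcal.
Fat: 30% × 1785 = 535.5 kcal; carbohydrate: 1249.5 kcal.
Carbohydrate: 1249.5 kcal ÷ 4 kcal/g = 312.375 g.

312 g/day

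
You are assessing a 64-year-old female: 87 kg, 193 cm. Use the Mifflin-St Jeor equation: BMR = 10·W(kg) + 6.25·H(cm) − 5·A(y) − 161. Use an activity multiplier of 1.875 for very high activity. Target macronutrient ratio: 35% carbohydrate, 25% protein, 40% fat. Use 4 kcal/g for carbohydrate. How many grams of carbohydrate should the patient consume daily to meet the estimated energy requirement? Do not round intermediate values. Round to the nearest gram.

262 g/day

Mifflin-St Jeor (female): BMR = 10(87) + 6.25(193) − 5(64) − 161 = 870 + 1206.25 − 320 − 161 = 1595.25 kcal/day.
TEE = 1595.25 × 1.875 = 2991.0938 kcal/day.
Carbohydrate energy = 35% × 2991.0938 = 1046.8828 kcal.
Carbohydrate = 1046.8828 ÷ 4 kcal/g = 261.7207 g.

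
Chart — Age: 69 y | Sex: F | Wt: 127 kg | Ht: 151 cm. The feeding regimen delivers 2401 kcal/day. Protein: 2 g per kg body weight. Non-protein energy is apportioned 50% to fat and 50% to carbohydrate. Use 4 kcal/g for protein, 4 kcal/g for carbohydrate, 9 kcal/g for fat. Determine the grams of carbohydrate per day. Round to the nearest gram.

Protein = 2 × 127 = 254 g → 254 × 4 = 1016 kcal.
Non-protein calories = 2401 − 1016 = 1385 kcal.
Fat: 50% × 1385 = 692.5 kcal; carbohydrate: 692.5 kcal.
Carbohydrate: 692.5 kcal ÷ 4 kcal/g = 173.125 g.

173 g/day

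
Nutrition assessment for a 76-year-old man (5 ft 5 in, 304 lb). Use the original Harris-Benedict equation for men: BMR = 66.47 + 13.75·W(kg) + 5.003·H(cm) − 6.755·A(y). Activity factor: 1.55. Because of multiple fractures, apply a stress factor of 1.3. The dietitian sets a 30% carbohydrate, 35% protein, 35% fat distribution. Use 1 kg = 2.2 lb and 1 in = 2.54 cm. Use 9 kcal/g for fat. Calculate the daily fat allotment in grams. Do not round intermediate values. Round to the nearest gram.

Convert to metric: weight = 304 ÷ 2.2 = 138.1818 kg; height = (5×12 + 5) × 2.54 = 65 × 2.54 = 165.1 cm.
Harris-Benedict: BMR = 66.47 + 13.75(138.1818) + 5.003(165.1) − 6.755(76) = 2279.0853 kcal/day.
TEE = 2279.0853 × 1.55 = 3532.5822 kcal/day.
With stress factor 1.3: 3532.5822 × 1.3 = 4592.3569 kcal/day.
Fat energy = 35% × 4592.3569 = 1607.3249 kcal.
Fat = 1607.3249 ÷ 9 kcal/g = 178.5917 g.

179 g/day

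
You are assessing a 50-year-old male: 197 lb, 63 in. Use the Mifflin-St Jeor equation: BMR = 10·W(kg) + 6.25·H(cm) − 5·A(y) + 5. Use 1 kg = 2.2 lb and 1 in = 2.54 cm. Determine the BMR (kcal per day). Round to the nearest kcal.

Convert to metric: weight = 197 ÷ 2.2 = 89.5455 kg; height = 63 × 2.54 = 160.02 cm.
Mifflin-St Jeor (male): BMR = 10(89.5455) + 6.25(160.02) − 5(50) + 5 = 895.4545 + 1000.125 − 250 + 5 = 1650.5795 kcal/day.

1651 kcal per day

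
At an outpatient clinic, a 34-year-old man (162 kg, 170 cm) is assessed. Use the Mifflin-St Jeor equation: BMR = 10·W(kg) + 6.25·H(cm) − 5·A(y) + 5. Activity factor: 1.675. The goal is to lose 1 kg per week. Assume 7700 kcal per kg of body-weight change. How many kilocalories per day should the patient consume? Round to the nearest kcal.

Mifflin-St Jeor (male): BMR = 10(162) + 6.25(170) − 5(34) + 5 = 1620 + 1062.5 − 170 + 5 = 2517.5 kcal/day.
TEE = 2517.5 × 1.675 = 4216.8125 kcal/day.
Required daily deficit = 1 × 7700 ÷ 7 = 1100 kcal/day.
Target intake = 4216.8125 − 1100 = 3116.8125 kcal/day.

3117 kilocalories per day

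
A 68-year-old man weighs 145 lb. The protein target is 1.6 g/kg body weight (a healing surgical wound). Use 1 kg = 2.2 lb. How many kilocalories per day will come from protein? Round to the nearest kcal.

422 kcal/day

Weight in kg = 145 ÷ 2.2 = 65.9091 kg.
Protein = 1.6 g/kg × 65.9091 kg = 105.4545 g/day.
Protein energy = 105.4545 g × 4 kcal/g = 421.8182 kcal/day.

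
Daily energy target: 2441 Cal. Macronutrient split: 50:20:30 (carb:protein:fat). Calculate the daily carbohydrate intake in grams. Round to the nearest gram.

Carbohydrate energy = 50% × 2441 = 1220.5 kcal.
At 4 kcal/g: 1220.5 ÷ 4 = 305.125 g.

305 g/day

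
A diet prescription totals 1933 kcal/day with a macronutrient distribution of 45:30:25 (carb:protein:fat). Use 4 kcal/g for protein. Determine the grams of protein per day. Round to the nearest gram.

145 g/day

Protein energy = 30% × 1933 = 579.9 kcal.
At 4 kcal/g: 579.9 ÷ 4 = 144.975 g.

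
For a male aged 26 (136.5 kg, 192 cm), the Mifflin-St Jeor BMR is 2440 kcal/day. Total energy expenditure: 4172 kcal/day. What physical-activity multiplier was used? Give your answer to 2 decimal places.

Activity factor = TEE ÷ BMR = 4172 ÷ 2440 = 1.71.

1.71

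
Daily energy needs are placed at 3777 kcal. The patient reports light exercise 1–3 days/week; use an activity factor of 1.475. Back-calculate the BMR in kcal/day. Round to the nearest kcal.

BMR = TEE ÷ activity factor = 3777 ÷ 1.475 = 2560.678 kcal/day.

2561 kcal/day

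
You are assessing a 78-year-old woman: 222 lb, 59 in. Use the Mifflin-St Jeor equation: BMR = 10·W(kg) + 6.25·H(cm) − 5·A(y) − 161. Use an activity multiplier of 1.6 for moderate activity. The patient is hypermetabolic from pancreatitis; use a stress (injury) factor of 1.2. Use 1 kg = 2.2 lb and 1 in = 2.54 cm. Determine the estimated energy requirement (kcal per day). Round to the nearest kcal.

Convert to metric: weight = 222 ÷ 2.2 = 100.9091 kg; height = 59 × 2.54 = 149.86 cm.
Mifflin-St Jeor (female): BMR = 10(100.9091) + 6.25(149.86) − 5(78) − 161 = 1009.0909 + 936.625 − 390 − 161 = 1394.7159 kcal/day.
TEE = BMR × activity factor = 1394.7159 × 1.6 = 2231.5455 kcal/day.
Apply stress factor: 2231.5455 × 1.2 = 2677.8545 kcal/day.

2678 kcal per day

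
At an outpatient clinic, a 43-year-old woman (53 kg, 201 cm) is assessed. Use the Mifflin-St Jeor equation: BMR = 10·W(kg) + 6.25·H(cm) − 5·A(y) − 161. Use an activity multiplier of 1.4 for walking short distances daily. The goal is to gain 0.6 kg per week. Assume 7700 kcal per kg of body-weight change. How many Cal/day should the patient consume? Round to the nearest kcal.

Mifflin-St Jeor (female): BMR = 10(53) + 6.25(201) − 5(43) − 161 = 530 + 1256.25 − 215 − 161 = 1410.25 kcal/day.
TEE = 1410.25 × 1.4 = 1974.35 kcal/day.
Required daily surplus = 0.6 × 7700 ÷ 7 = 660 kcal/day.
Target intake = 1974.35 + 660 = 2634.35 kcal/day.

2634 Cal/day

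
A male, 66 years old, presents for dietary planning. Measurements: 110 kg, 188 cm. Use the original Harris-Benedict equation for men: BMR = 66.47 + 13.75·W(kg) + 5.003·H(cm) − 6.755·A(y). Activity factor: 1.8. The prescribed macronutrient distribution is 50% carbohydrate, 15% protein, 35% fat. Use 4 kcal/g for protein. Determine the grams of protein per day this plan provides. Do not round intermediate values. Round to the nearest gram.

Harris-Benedict: BMR = 66.47 + 13.75(110) + 5.003(188) − 6.755(66) = 2073.704 kcal/day.
TEE = 2073.704 × 1.8 = 3732.6672 kcal/day.
Protein energy = 15% × 3732.6672 = 559.9001 kcal.
Protein = 559.9001 ÷ 4 kcal/g = 139.975 g.

140 g/day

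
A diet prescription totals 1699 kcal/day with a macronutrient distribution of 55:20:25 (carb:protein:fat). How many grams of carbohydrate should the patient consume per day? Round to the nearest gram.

234 g/day

Carbohydrate energy = 55% × 1699 = 934.45 kcal.
At 4 kcal/g: 934.45 ÷ 4 = 233.6125 g.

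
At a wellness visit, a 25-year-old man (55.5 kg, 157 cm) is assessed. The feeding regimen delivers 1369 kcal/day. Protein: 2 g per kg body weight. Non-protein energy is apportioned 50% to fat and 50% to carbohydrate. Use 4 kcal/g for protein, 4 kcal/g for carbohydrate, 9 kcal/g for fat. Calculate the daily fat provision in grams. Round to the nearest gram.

51 g/day

Protein = 2 × 55.5 = 111 g → 111 × 4 = 444 kcal.
Non-protein calories = 1369 − 444 = 925 kcal.
Fat: 50% × 925 = 462.5 kcal; carbohydrate: 462.5 kcal.
Fat: 462.5 kcal ÷ 9 kcal/g = 51.3889 g.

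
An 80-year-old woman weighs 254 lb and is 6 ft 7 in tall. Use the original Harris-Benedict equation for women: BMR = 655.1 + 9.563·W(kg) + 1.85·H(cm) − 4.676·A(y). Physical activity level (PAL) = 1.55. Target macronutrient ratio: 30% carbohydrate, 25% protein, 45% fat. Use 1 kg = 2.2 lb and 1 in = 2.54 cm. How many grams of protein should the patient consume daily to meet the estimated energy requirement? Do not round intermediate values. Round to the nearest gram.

Convert to metric: weight = 254 ÷ 2.2 = 115.4545 kg; height = (6×12 + 7) × 2.54 = 79 × 2.54 = 200.66 cm.
Harris-Benedict: BMR = 655.1 + 9.563(115.4545) + 1.85(200.66) − 4.676(80) = 1756.3328 kcal/day.
TEE = 1756.3328 × 1.55 = 2722.3159 kcal/day.
Protein energy = 25% × 2722.3159 = 680.579 kcal.
Protein = 680.579 ÷ 4 kcal/g = 170.1447 g.

170 g/day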